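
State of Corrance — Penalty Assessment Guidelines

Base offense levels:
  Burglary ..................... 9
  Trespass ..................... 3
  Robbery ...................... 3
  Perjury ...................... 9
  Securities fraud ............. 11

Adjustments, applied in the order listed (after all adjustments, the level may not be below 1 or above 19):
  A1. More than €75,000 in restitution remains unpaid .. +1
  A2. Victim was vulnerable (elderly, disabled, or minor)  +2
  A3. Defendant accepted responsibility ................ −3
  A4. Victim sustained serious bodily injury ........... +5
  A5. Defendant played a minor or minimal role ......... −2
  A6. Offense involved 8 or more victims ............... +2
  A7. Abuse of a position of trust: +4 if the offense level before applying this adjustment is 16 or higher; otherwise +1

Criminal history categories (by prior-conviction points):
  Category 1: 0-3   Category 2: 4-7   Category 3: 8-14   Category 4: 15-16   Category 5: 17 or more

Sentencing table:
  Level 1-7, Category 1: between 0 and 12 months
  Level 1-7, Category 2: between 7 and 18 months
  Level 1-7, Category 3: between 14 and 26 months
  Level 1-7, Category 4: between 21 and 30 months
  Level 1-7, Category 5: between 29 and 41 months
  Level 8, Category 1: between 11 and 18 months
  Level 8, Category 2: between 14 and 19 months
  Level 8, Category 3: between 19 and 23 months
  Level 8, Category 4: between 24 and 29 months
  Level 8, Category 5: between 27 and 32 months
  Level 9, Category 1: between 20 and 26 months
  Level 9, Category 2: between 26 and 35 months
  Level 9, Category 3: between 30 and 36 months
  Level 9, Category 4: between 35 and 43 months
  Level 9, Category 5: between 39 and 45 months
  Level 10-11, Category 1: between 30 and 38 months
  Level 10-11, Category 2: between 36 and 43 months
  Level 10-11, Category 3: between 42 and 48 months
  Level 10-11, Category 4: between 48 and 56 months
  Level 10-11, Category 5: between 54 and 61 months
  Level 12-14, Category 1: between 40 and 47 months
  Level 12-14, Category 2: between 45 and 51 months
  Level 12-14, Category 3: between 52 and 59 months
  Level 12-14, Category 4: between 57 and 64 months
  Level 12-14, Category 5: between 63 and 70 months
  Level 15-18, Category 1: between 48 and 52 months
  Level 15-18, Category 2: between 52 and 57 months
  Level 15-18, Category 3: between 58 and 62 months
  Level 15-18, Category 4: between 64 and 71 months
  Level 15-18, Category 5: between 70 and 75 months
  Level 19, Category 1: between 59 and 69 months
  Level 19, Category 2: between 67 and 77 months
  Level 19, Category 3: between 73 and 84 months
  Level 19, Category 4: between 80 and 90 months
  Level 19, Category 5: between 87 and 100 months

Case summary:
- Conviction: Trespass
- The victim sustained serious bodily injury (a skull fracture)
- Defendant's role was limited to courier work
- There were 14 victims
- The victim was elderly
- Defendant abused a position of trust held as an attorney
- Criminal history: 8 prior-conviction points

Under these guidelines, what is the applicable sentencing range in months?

Base offense level for trespass: 3.
A2 applies: 3 + 2 = 5.
A3 does not apply.
A4 applies: 5 + 5 = 10.
A5 applies: 10 − 2 = 8.
A6 applies: 8 + 2 = 10.
A7 applies (level before this adjustment is 10 < 16, so +1): 10 + 1 = 11.
Final offense level: 11.
Criminal history: 8 prior points → Category 3 (8-14).
Level 11 falls in the 10-11 band.
Grid: Level 10-11 × Category 3 = 42-48 months.

42-48 months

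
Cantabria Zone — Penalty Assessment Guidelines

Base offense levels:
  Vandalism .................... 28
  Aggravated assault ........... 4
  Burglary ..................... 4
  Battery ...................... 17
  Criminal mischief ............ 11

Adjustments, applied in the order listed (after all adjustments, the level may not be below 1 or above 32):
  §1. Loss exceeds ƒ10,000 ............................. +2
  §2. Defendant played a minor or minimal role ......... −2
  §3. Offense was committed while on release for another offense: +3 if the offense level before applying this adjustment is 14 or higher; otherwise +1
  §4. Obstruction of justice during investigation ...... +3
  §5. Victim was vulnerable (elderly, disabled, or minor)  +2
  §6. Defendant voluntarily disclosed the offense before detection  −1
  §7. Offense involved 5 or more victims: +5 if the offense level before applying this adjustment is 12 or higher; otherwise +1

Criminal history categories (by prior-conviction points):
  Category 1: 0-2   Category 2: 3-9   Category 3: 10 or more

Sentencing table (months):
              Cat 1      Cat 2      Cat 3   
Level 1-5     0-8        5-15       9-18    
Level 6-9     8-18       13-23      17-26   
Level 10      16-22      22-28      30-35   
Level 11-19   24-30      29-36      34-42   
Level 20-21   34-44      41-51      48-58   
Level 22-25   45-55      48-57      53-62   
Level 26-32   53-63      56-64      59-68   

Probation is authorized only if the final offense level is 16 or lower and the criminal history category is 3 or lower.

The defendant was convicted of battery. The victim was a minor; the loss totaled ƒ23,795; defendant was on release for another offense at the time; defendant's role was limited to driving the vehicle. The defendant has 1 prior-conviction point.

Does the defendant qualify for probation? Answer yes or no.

No

Base offense level for battery: 17.
§1 applies: 17 + 2 = 19.
§2 applies: 19 − 2 = 17.
§3 applies (level before this adjustment is 17 ≥ 14, so +3): 17 + 3 = 20.
§5 applies: 20 + 2 = 22.
Final offense level: 22.
Criminal history: 1 prior point → Category 1 (0-2).
Level 22 falls in the 22-25 band.
Grid: Level 22-25 × Category 1 = 45-55 months.
Probation check: level 22 > 16 and category 1 ≤ 3 → not eligible.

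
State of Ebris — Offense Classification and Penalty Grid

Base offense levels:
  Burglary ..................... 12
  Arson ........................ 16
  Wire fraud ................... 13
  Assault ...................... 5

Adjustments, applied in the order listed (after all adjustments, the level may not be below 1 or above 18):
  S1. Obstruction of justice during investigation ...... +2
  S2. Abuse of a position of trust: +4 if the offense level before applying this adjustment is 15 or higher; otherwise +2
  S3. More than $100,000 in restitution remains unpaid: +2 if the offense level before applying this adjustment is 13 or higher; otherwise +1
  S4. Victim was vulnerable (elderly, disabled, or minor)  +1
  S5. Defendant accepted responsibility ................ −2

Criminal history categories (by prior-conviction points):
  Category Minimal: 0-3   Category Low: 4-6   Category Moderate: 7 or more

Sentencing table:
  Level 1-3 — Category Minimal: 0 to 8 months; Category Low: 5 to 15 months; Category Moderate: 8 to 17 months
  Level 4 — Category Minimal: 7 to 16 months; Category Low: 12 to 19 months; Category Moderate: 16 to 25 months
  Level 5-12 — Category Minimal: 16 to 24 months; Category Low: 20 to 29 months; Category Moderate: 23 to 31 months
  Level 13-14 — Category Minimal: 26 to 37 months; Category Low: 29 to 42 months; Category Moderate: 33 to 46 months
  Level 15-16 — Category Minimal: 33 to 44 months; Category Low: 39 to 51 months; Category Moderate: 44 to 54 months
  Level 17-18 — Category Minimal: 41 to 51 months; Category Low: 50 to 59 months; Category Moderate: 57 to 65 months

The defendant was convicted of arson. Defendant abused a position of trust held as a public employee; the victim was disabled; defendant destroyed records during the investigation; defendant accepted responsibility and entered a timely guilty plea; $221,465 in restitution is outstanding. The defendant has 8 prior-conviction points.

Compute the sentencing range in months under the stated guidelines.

57-65 months

Base offense level for arson: 16.
S1 applies: 16 + 2 = 18.
S2 applies (level before this adjustment is 18 ≥ 15, so +4): 18 + 4 = 22.
S3 applies (level before this adjustment is 22 ≥ 13, so +2): 22 + 2 = 24.
S4 applies: 24 + 1 = 25.
S5 applies: 25 − 2 = 23.
Level 23 exceeds the maximum of 18; capped at 18.
Final offense level: 18.
Criminal history: 8 prior points → Category Moderate (7+).
Level 18 falls in the 17-18 band.
Grid: Level 17-18 × Category Moderate = 57-65 months.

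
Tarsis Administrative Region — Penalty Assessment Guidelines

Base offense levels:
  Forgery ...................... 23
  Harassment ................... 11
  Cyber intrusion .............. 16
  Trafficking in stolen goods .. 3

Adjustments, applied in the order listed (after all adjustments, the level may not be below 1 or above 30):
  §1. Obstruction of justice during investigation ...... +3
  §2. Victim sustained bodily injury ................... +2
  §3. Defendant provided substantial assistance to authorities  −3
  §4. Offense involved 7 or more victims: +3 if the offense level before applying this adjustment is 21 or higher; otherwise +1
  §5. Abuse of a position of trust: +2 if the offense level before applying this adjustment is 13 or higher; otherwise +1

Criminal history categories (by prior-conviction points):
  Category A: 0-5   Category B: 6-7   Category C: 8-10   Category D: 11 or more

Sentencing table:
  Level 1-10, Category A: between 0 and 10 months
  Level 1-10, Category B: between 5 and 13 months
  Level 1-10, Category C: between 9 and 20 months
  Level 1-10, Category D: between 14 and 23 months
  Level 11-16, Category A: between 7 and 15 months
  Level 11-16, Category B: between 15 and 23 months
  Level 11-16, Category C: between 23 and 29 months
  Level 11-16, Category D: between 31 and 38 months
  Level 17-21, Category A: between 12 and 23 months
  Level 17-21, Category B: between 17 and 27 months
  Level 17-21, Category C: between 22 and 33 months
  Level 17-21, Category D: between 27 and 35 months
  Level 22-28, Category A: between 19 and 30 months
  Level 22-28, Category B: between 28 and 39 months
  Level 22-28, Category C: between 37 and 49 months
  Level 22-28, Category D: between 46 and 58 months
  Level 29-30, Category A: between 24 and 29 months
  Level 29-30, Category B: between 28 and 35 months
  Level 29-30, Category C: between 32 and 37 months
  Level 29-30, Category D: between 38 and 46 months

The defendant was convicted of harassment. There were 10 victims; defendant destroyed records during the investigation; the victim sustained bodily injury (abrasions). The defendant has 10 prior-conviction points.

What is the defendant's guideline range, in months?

Base offense level for harassment: 11.
§1 applies: 11 + 3 = 14.
§2 applies: 14 + 2 = 16.
§3 does not apply.
§4 applies (level before this adjustment is 16 < 21, so +1): 16 + 1 = 17.
Final offense level: 17.
Criminal history: 10 prior points → Category C (8-10).
Level 17 falls in the 17-21 band.
Grid: Level 17-21 × Category C = 22-33 months.

22-33 months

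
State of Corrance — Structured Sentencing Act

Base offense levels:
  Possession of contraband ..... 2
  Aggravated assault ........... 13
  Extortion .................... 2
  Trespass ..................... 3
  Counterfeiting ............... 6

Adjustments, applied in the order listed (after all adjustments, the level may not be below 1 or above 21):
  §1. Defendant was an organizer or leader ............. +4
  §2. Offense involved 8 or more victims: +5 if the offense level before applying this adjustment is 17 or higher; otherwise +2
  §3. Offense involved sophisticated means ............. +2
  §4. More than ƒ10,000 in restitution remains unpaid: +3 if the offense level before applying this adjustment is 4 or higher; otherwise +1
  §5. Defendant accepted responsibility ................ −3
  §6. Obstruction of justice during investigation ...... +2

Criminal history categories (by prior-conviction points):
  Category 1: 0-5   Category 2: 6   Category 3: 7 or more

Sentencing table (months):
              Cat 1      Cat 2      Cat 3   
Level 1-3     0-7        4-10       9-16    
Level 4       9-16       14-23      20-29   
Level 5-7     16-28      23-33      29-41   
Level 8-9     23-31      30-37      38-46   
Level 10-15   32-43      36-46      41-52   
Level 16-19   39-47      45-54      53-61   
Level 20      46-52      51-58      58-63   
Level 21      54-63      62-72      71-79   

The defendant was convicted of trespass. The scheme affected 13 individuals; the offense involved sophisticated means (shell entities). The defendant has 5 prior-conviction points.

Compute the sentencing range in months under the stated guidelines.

Base offense level for trespass: 3.
§1 does not apply.
§2 applies (level before this adjustment is 3 < 17, so +2): 3 + 2 = 5.
§3 applies: 5 + 2 = 7.
§4 does not apply.
Final offense level: 7.
Criminal history: 5 prior points → Category 1 (0-5).
Level 7 falls in the 5-7 band.
Grid: Level 5-7 × Category 1 = 16-28 months.

16-28 months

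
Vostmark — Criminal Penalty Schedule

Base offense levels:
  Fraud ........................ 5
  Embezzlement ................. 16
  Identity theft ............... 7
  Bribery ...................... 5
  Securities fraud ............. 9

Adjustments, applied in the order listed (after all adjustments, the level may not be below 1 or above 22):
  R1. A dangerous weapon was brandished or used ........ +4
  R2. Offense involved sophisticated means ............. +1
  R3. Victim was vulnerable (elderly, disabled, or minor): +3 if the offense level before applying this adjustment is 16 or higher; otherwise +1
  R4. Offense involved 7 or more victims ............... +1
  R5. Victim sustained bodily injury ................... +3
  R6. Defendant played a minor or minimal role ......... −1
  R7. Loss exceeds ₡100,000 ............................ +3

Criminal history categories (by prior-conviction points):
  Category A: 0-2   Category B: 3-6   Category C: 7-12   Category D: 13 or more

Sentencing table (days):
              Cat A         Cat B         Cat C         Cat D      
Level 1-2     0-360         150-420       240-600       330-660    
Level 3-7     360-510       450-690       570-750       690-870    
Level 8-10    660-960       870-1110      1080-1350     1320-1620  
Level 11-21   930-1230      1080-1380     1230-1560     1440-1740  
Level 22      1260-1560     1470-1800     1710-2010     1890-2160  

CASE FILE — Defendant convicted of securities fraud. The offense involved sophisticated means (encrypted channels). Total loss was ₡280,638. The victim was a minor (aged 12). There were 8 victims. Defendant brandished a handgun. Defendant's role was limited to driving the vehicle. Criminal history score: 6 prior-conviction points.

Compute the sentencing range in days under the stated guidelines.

Base offense level for securities fraud: 9.
R1 applies: 9 + 4 = 13.
R2 applies: 13 + 1 = 14.
R3 applies (level before this adjustment is 14 < 16, so +1): 14 + 1 = 15.
R4 applies: 15 + 1 = 16.
R5 does not apply.
R6 applies: 16 − 1 = 15.
R7 applies: 15 + 3 = 18.
Final offense level: 18.
Criminal history: 6 prior points → Category B (3-6).
Level 18 falls in the 11-21 band.
Grid: Level 11-21 × Category B = 1080-1380 days.

1080-1380 days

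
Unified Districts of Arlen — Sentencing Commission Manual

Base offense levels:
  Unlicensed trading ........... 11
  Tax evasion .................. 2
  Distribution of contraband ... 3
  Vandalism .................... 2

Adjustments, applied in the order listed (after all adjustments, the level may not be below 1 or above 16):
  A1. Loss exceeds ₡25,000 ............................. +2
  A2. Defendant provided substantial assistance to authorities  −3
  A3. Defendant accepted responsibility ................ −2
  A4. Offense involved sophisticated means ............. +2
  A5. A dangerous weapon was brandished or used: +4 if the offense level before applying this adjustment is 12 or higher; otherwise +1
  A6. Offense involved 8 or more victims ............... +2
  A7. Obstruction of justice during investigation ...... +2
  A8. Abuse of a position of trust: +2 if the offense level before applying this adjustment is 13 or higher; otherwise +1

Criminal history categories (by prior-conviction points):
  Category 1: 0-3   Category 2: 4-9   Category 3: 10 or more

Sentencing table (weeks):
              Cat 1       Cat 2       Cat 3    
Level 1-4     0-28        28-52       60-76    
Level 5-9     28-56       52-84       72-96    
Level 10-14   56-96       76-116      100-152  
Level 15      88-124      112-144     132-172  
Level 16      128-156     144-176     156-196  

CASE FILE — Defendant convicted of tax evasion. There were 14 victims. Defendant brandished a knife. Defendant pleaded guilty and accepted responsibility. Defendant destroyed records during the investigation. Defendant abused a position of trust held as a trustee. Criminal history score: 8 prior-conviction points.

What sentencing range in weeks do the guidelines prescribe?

Base offense level for tax evasion: 2.
A3 applies: 2 − 2 = 0.
A5 applies (level before this adjustment is 0 < 12, so +1): 0 + 1 = 1.
A6 applies: 1 + 2 = 3.
A7 applies: 3 + 2 = 5.
A8 applies (level before this adjustment is 5 < 13, so +1): 5 + 1 = 6.
Final offense level: 6.
Criminal history: 8 prior points → Category 2 (4-9).
Level 6 falls in the 5-9 band.
Grid: Level 5-9 × Category 2 = 52-84 weeks.

52-84 weeks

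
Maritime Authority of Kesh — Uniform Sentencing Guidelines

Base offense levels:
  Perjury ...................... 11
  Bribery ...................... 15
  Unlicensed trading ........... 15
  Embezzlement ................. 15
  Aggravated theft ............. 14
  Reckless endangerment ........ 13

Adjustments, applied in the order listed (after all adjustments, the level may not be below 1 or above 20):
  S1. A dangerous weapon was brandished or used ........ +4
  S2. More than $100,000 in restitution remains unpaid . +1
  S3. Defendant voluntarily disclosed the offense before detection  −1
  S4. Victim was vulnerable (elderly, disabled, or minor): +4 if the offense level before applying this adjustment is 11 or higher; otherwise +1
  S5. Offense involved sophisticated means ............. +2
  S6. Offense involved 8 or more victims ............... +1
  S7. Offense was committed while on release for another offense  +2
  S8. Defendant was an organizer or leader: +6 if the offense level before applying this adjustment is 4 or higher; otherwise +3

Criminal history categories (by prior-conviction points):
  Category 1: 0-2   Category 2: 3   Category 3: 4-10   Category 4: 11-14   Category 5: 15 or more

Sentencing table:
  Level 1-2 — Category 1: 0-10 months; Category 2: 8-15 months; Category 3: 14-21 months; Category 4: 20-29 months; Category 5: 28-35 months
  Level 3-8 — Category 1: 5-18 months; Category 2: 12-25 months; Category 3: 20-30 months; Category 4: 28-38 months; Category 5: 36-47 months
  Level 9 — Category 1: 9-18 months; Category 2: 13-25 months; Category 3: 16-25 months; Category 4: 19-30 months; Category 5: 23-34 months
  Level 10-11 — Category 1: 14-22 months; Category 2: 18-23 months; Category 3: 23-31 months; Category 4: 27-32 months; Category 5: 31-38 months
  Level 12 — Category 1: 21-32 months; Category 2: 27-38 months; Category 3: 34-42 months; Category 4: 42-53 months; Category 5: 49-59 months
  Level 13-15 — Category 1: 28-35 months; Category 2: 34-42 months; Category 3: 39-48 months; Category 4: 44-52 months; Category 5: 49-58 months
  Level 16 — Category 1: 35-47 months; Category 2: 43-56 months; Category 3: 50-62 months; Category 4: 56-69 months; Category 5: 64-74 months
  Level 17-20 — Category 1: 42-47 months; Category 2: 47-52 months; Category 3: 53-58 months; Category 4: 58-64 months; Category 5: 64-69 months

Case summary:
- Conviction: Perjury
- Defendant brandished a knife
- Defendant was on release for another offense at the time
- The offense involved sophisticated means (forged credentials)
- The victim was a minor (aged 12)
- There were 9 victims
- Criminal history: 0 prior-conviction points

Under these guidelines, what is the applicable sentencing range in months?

42-47 months

Base offense level for perjury: 11.
S1 applies: 11 + 4 = 15.
S2 does not apply.
S4 applies (level before this adjustment is 15 ≥ 11, so +4): 15 + 4 = 19.
S5 applies: 19 + 2 = 21.
S6 applies: 21 + 1 = 22.
S7 applies: 22 + 2 = 24.
Level 24 exceeds the maximum of 20; capped at 20.
Final offense level: 20.
Criminal history: 0 prior points → Category 1 (0-2).
Level 20 falls in the 17-20 band.
Grid: Level 17-20 × Category 1 = 42-47 months.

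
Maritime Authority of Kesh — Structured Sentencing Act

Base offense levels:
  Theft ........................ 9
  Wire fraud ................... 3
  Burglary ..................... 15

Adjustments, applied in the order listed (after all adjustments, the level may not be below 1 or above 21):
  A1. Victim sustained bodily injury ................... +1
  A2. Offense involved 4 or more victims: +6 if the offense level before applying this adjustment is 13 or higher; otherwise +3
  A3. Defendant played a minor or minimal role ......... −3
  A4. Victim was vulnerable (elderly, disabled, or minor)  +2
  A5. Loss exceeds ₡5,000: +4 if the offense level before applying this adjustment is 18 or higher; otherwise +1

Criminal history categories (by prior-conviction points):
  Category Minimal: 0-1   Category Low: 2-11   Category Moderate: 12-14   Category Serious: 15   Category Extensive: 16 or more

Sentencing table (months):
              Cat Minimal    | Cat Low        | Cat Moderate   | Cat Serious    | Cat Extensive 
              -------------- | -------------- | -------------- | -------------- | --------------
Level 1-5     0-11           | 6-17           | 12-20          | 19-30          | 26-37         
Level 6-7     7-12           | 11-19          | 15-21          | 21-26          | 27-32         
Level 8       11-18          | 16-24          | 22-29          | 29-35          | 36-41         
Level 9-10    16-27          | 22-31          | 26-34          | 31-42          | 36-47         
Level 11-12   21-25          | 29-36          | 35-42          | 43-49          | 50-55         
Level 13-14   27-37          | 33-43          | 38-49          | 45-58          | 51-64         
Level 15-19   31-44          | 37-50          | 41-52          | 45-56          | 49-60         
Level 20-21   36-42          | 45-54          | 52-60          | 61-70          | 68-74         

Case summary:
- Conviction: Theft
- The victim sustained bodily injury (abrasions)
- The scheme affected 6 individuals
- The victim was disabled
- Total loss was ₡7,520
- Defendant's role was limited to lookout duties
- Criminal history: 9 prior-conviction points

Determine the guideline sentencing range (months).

Base offense level for theft: 9.
A1 applies: 9 + 1 = 10.
A2 applies (level before this adjustment is 10 < 13, so +3): 10 + 3 = 13.
A3 applies: 13 − 3 = 10.
A4 applies: 10 + 2 = 12.
A5 applies (level before this adjustment is 12 < 18, so +1): 12 + 1 = 13.
Final offense level: 13.
Criminal history: 9 prior points → Category Low (2-11).
Level 13 falls in the 13-14 band.
Grid: Level 13-14 × Category Low = 33-43 months.

33-43 months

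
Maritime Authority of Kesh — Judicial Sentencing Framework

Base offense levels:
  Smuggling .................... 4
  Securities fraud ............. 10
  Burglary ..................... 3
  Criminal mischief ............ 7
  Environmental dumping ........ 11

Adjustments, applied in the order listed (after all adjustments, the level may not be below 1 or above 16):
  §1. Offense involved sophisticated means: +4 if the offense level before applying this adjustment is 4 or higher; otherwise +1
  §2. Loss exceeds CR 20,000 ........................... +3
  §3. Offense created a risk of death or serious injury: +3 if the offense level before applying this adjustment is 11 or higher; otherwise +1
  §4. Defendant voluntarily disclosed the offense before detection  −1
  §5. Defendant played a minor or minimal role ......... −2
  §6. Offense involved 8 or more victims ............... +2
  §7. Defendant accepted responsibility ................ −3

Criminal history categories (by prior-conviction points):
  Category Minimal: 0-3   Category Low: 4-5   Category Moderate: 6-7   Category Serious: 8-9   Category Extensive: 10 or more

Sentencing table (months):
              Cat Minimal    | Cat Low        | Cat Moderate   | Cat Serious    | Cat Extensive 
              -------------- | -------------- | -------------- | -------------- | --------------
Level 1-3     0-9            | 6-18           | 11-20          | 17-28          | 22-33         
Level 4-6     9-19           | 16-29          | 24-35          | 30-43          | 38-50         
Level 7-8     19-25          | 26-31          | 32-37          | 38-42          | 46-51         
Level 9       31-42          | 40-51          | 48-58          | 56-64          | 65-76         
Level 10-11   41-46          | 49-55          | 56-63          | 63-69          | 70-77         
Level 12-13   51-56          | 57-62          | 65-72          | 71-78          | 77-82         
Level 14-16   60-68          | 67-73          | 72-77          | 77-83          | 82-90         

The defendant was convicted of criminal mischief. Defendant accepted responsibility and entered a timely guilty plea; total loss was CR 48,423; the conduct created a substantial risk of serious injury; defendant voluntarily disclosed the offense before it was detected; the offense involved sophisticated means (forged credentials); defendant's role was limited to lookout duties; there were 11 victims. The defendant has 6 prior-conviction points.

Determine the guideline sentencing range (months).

65-72 months

Base offense level for criminal mischief: 7.
§1 applies (level before this adjustment is 7 ≥ 4, so +4): 7 + 4 = 11.
§2 applies: 11 + 3 = 14.
§3 applies (level before this adjustment is 14 ≥ 11, so +3): 14 + 3 = 17.
§4 applies: 17 − 1 = 16.
§5 applies: 16 − 2 = 14.
§6 applies: 14 + 2 = 16.
§7 applies: 16 − 3 = 13.
Final offense level: 13.
Criminal history: 6 prior points → Category Moderate (6-7).
Level 13 falls in the 12-13 band.
Grid: Level 12-13 × Category Moderate = 65-72 months.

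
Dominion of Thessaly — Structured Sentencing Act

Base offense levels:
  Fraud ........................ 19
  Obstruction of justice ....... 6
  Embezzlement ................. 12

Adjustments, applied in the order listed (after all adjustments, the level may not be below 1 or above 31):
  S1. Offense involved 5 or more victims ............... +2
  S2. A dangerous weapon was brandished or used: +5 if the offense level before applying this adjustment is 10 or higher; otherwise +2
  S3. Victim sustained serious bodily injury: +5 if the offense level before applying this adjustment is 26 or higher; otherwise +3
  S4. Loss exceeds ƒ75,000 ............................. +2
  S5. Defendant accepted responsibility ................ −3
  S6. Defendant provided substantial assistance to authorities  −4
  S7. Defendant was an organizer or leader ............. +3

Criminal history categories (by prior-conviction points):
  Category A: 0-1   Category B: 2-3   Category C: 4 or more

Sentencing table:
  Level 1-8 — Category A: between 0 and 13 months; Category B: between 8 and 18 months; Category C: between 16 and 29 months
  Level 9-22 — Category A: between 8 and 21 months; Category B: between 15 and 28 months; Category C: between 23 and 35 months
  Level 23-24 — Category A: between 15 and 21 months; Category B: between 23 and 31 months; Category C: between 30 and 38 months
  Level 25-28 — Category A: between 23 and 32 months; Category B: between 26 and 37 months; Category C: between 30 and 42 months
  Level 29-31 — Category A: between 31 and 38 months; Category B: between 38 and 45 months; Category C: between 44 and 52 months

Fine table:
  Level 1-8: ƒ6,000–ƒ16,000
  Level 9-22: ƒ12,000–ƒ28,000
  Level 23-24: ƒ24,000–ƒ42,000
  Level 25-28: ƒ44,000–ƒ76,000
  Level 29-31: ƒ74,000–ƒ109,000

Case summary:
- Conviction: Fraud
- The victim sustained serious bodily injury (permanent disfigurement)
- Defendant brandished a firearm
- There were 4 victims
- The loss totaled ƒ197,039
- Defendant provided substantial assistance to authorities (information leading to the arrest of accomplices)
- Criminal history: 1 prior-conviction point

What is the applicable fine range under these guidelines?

Base offense level for fraud: 19.
S2 applies (level before this adjustment is 19 ≥ 10, so +5): 19 + 5 = 24.
S3 applies (level before this adjustment is 24 < 26, so +3): 24 + 3 = 27.
S4 applies: 27 + 2 = 29.
S6 applies: 29 − 4 = 25.
S7 does not apply.
Final offense level: 25.
Level 25 falls in the 25-28 band.
Fine table: Level 25-28 → ƒ44,000–ƒ76,000.

ƒ44,000–ƒ76,000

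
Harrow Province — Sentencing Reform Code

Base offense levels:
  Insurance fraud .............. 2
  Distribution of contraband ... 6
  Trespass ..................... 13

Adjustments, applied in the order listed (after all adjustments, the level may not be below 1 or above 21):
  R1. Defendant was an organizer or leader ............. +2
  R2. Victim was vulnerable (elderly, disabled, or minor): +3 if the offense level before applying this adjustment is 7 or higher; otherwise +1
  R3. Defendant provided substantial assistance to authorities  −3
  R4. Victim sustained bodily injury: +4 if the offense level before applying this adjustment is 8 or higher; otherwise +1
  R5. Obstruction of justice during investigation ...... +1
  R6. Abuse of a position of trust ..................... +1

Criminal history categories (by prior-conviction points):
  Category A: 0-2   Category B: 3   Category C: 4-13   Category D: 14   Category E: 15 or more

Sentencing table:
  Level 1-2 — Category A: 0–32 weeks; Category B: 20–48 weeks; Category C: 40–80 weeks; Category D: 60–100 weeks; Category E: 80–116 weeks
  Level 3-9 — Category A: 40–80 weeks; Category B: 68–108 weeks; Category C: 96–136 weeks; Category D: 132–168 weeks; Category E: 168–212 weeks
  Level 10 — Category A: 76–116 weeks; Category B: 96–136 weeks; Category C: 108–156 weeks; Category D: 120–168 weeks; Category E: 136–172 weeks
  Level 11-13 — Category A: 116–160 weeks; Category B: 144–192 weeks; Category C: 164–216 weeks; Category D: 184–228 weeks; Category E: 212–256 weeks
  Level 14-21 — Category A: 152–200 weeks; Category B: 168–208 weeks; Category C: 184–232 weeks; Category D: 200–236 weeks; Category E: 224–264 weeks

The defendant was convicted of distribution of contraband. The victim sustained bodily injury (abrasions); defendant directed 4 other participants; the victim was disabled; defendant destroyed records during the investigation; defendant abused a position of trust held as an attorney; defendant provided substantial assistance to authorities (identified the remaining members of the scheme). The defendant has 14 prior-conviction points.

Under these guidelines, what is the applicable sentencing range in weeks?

Base offense level for distribution of contraband: 6.
R1 applies: 6 + 2 = 8.
R2 applies (level before this adjustment is 8 ≥ 7, so +3): 8 + 3 = 11.
R3 applies: 11 − 3 = 8.
R4 applies (level before this adjustment is 8 ≥ 8, so +4): 8 + 4 = 12.
R5 applies: 12 + 1 = 13.
R6 applies: 13 + 1 = 14.
Final offense level: 14.
Criminal history: 14 prior points → Category D (14).
Level 14 falls in the 14-21 band.
Grid: Level 14-21 × Category D = 200-236 weeks.

200-236 weeks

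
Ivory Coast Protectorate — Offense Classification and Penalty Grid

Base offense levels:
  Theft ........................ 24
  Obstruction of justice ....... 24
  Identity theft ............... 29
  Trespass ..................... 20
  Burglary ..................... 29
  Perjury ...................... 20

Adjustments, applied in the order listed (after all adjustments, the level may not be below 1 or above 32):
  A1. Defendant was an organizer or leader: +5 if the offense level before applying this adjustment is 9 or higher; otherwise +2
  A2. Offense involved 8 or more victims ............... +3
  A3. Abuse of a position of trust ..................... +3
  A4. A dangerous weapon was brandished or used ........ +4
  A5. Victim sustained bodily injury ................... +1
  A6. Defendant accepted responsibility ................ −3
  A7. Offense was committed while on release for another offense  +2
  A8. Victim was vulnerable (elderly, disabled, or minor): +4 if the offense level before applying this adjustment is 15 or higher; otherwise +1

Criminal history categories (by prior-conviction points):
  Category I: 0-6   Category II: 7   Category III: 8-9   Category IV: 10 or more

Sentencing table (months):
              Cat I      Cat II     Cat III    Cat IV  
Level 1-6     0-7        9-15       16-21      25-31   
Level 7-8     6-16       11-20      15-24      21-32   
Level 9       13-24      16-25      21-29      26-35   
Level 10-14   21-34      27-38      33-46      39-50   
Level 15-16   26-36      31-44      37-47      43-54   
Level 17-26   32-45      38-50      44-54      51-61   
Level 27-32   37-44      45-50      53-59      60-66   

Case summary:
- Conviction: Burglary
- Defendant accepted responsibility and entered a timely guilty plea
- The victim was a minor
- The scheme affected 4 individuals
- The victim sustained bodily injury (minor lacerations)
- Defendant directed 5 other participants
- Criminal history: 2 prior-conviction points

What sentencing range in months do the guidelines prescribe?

37-44 months

Base offense level for burglary: 29.
A1 applies (level before this adjustment is 29 ≥ 9, so +5): 29 + 5 = 34.
A2 does not apply.
A3 does not apply.
A5 applies: 34 + 1 = 35.
A6 applies: 35 − 3 = 32.
A7 does not apply.
A8 applies (level before this adjustment is 32 ≥ 15, so +4): 32 + 4 = 36.
Level 36 exceeds the maximum of 32; capped at 32.
Final offense level: 32.
Criminal history: 2 prior points → Category I (0-6).
Level 32 falls in the 27-32 band.
Grid: Level 27-32 × Category I = 37-44 months.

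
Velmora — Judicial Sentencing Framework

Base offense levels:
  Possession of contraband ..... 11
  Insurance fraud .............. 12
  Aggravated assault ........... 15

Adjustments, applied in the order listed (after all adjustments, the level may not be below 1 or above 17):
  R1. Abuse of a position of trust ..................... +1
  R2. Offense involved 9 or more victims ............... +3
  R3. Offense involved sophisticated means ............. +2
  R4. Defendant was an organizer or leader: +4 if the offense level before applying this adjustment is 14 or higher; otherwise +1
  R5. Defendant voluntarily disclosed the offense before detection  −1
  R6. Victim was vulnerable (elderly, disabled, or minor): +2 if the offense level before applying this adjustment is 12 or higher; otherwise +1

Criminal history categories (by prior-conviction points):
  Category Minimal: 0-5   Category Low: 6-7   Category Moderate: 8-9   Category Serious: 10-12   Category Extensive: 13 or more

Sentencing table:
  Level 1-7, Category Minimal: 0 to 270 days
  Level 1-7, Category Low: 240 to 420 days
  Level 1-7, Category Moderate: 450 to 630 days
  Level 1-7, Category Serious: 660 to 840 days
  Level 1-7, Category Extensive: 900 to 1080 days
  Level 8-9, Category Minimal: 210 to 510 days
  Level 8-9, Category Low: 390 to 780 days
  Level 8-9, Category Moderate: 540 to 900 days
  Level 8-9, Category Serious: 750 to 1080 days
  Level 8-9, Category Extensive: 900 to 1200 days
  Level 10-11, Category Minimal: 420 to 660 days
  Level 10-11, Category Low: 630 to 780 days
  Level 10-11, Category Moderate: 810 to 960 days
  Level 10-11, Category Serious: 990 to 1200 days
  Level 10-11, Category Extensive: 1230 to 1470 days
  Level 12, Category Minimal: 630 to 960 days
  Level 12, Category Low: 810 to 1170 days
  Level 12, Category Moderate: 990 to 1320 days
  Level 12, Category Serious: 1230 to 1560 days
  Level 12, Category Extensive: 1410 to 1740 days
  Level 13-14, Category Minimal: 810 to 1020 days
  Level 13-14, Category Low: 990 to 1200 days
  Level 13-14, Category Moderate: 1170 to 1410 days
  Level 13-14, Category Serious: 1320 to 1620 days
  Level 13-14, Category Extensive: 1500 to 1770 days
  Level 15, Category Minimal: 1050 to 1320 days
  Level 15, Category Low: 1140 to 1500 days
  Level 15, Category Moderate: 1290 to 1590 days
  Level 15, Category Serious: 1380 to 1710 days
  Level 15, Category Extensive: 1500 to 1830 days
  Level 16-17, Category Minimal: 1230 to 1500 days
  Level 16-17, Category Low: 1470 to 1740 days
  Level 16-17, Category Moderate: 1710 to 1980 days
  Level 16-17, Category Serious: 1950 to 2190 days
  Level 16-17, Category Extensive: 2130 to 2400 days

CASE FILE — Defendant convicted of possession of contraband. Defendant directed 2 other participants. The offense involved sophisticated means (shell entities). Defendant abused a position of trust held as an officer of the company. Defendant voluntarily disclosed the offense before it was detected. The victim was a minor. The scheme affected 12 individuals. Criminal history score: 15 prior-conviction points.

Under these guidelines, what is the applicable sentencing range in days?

Base offense level for possession of contraband: 11.
R1 applies: 11 + 1 = 12.
R2 applies: 12 + 3 = 15.
R3 applies: 15 + 2 = 17.
R4 applies (level before this adjustment is 17 ≥ 14, so +4): 17 + 4 = 21.
R5 applies: 21 − 1 = 20.
R6 applies (level before this adjustment is 20 ≥ 12, so +2): 20 + 2 = 22.
Level 22 exceeds the maximum of 17; capped at 17.
Final offense level: 17.
Criminal history: 15 prior points → Category Extensive (13+).
Level 17 falls in the 16-17 band.
Grid: Level 16-17 × Category Extensive = 2130-2400 days.

2130-2400 days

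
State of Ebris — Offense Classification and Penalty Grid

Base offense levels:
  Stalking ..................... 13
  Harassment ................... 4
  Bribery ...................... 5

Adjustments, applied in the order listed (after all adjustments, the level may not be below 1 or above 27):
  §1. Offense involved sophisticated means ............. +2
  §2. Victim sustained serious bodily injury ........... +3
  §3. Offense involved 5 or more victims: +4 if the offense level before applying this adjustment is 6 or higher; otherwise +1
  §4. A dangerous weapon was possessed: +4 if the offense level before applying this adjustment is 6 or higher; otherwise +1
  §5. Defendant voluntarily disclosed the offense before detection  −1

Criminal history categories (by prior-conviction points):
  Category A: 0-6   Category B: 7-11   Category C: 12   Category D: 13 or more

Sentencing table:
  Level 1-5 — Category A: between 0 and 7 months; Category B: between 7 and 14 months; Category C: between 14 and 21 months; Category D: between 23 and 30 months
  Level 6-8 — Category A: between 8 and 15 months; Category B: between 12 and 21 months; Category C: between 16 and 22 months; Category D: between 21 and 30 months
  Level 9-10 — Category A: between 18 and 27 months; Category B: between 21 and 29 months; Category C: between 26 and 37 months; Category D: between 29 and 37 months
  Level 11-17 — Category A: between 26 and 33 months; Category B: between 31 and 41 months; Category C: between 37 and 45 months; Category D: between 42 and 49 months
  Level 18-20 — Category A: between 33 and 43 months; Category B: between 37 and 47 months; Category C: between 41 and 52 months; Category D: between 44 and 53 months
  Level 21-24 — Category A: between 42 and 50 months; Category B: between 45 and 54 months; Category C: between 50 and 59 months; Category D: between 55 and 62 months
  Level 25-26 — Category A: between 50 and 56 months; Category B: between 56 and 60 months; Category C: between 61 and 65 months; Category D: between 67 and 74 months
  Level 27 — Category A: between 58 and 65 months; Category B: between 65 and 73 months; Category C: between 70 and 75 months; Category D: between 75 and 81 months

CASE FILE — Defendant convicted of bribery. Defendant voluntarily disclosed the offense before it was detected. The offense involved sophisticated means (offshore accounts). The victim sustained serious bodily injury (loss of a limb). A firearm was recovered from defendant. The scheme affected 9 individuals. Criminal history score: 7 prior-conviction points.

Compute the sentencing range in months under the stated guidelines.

31-41 months

Base offense level for bribery: 5.
§1 applies: 5 + 2 = 7.
§2 applies: 7 + 3 = 10.
§3 applies (level before this adjustment is 10 ≥ 6, so +4): 10 + 4 = 14.
§4 applies (level before this adjustment is 14 ≥ 6, so +4): 14 + 4 = 18.
§5 applies: 18 − 1 = 17.
Final offense level: 17.
Criminal history: 7 prior points → Category B (7-11).
Level 17 falls in the 11-17 band.
Grid: Level 11-17 × Category B = 31-41 months.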